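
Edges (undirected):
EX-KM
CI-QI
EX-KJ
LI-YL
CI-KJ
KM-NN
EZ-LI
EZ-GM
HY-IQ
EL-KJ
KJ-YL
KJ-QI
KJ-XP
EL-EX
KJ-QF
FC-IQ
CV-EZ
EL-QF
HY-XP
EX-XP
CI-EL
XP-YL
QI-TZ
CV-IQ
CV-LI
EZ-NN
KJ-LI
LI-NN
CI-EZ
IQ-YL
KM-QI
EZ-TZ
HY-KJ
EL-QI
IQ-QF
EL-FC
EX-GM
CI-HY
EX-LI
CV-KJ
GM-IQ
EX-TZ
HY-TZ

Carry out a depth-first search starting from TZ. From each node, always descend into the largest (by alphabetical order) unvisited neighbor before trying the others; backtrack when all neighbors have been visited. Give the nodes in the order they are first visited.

Visit TZ
TZ → QI
QI → KM
KM → NN
NN → LI
LI → YL
YL → XP
XP → KJ
KJ → QF
QF → IQ
IQ → HY
HY → CI
CI → EZ
EZ → GM
GM → EX
EX → EL
EL → FC
EZ → CV

TZ QI KM NN LI YL XP KJ QF IQ HY CI EZ GM EX EL FC CV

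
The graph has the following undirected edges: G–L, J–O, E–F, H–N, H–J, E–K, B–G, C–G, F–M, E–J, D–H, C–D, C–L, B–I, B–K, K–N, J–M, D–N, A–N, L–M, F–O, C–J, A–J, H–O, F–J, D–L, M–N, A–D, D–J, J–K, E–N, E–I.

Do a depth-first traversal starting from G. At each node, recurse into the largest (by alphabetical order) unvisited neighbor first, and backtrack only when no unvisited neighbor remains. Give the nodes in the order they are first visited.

Visit G
G → L
L → M
M → N
N → K
K → J
J → O
O → H
H → D
D → C
D → A
O → F
F → E
E → I
I → B

G L M N K J O H D C A F E I B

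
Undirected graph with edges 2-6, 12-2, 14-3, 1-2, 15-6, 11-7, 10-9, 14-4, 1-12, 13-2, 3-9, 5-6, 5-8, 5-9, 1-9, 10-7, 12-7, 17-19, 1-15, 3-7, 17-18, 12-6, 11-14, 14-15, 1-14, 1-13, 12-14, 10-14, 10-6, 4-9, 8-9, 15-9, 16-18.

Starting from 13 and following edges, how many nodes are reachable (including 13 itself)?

BFS from 13 visits: 13, 1, 2, 9, 12, 14, 15, 6, 3, 4, 5, 8, 10, 7, 11
Reachable nodes: 15 of 19 total.

15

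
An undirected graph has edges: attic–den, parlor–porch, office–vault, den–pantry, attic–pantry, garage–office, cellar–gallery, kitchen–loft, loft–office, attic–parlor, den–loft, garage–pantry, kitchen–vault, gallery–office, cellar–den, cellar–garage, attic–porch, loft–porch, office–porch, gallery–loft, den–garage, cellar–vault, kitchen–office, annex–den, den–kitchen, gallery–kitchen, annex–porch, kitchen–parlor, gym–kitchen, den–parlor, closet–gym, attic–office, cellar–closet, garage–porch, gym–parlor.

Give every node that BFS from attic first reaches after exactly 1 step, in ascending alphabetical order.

Level 0: attic
Level 1: den, office, pantry, parlor, porch
Level 2: annex, cellar, gallery, garage, gym, kitchen, loft, vault
Level 3: closet

den, office, pantry, parlor, porch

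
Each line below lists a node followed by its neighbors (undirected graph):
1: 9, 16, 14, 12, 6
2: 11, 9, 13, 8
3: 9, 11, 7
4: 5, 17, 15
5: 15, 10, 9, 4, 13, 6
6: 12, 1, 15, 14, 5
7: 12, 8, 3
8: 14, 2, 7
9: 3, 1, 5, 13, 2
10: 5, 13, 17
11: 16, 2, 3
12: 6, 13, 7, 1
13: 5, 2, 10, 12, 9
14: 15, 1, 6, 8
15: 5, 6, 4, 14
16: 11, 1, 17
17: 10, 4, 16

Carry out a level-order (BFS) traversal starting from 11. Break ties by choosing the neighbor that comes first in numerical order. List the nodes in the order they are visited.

11 → 2 → 3 → 16 → 8 → 9 → 13 → 7 → 1 → 17 → 14 → 5 → 10 → 12 → 6 → 4 → 15

Visit 11; enqueue 2, 3, 16 → queue [2, 3, 16]
Visit 2; enqueue 8, 9, 13 → queue [3, 16, 8, 9, 13]
Visit 3; enqueue 7 → queue [16, 8, 9, 13, 7]
Visit 16; enqueue 1, 17 → queue [8, 9, 13, 7, 1, 17]
Visit 8; enqueue 14 → queue [9, 13, 7, 1, 17, 14]
Visit 9; enqueue 5 → queue [13, 7, 1, 17, 14, 5]
Visit 13; enqueue 10, 12 → queue [7, 1, 17, 14, 5, 10, 12]
Visit 7 → queue [1, 17, 14, 5, 10, 12]
Visit 1; enqueue 6 → queue [17, 14, 5, 10, 12, 6]
Visit 17; enqueue 4 → queue [14, 5, 10, 12, 6, 4]
Visit 14; enqueue 15 → queue [5, 10, 12, 6, 4, 15]
Visit 5 → queue [10, 12, 6, 4, 15]
Visit 10 → queue [12, 6, 4, 15]
Visit 12 → queue [6, 4, 15]
Visit 6 → queue [4, 15]
Visit 4 → queue [15]
Visit 15 → queue []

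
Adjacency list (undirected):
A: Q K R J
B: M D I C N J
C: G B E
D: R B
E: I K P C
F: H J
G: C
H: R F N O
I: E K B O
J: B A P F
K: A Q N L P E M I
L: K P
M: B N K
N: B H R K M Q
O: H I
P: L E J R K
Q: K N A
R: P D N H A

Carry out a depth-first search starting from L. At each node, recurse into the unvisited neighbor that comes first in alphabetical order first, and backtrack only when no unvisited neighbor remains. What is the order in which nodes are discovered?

L → K → A → J → B → C → E → I → O → H → F → N → M → Q → R → D → P → G

Visit L
L → K
K → A
A → J
J → B
B → C
C → E
E → I
I → O
O → H
H → F
H → N
N → M
N → Q
N → R
R → D
R → P
C → G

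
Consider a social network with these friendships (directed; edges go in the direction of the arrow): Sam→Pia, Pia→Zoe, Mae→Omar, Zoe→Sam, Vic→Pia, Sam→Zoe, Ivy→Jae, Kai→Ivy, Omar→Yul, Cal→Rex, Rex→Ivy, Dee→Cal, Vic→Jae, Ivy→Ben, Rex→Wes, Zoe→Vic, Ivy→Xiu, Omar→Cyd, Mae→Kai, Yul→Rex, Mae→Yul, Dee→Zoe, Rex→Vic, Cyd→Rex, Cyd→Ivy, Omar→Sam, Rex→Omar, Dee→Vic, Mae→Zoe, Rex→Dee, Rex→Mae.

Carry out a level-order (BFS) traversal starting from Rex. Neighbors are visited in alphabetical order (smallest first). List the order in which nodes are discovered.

Rex -> Dee -> Ivy -> Mae -> Omar -> Vic -> Wes -> Cal -> Zoe -> Ben -> Jae -> Xiu -> Kai -> Yul -> Cyd -> Sam -> Pia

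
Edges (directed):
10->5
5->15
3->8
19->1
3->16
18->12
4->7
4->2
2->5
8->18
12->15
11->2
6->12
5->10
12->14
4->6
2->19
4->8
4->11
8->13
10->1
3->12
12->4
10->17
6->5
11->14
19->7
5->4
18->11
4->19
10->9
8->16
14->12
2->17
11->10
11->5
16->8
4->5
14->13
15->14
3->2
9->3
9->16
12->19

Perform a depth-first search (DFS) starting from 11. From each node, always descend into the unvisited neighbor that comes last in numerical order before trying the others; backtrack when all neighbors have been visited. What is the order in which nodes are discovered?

11 14 13 12 19 7 1 15 4 8 18 16 6 5 10 17 9 3 2

Visit 11
11 → 14
14 → 13
14 → 12
12 → 19
19 → 7
19 → 1
12 → 15
12 → 4
4 → 8
8 → 18
8 → 16
4 → 6
6 → 5
5 → 10
10 → 17
10 → 9
9 → 3
3 → 2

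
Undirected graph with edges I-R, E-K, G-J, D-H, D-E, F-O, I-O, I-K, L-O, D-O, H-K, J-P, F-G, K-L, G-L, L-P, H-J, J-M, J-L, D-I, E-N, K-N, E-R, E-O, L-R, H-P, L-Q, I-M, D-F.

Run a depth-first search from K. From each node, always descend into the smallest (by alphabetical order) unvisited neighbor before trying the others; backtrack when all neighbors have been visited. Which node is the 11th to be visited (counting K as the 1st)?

Visit K
K → E
E → D
D → F
F → G
G → J
J → H
H → P
P → L
L → O
O → I
I → M
I → R
L → Q
E → N

Visit order: K, E, D, F, G, J, H, P, L, O, I, M, R, Q, N

I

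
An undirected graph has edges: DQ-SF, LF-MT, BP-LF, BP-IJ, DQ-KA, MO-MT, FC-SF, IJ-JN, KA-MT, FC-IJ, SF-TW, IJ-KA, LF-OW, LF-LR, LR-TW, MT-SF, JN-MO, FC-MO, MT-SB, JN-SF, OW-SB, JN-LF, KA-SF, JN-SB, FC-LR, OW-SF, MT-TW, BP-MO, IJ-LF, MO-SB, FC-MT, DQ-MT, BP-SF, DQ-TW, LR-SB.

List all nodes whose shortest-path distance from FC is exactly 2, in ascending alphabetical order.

BP, DQ, JN, KA, LF, OW, SB, TW

Level 0: FC
Level 1: IJ, LR, MO, MT, SF
Level 2: BP, DQ, JN, KA, LF, OW, SB, TW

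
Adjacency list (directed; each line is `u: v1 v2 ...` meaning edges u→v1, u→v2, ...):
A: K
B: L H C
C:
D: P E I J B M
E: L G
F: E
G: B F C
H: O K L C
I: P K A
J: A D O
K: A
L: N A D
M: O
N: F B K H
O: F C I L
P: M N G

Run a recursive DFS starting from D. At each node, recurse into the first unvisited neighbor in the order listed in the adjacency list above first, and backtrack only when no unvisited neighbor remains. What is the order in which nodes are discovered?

D, P, M, O, F, E, L, N, B, H, K, A, C, G, I, J

Visit D
D → P
P → M
M → O
O → F
F → E
E → L
L → N
N → B
B → H
H → K
K → A
H → C
E → G
O → I
D → J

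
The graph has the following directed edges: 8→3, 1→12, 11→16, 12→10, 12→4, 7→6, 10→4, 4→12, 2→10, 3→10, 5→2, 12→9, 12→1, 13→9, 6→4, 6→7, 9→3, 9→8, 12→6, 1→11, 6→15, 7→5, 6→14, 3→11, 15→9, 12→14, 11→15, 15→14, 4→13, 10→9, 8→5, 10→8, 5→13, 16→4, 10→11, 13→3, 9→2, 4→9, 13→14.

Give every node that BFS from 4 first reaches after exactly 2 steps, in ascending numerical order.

1, 2, 3, 6, 8, 10, 14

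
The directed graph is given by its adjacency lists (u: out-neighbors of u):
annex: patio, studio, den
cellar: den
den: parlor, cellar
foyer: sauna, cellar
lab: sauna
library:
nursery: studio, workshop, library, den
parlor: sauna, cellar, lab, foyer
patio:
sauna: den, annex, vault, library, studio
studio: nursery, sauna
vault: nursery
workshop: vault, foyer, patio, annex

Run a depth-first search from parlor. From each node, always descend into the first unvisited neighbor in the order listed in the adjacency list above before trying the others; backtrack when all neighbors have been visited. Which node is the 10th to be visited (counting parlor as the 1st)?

Visit parlor
parlor → sauna
sauna → den
den → cellar
sauna → annex
annex → patio
annex → studio
studio → nursery
nursery → workshop
workshop → vault
workshop → foyer
nursery → library
parlor → lab

Visit order: parlor, sauna, den, cellar, annex, patio, studio, nursery, workshop, vault, foyer, library, lab

vault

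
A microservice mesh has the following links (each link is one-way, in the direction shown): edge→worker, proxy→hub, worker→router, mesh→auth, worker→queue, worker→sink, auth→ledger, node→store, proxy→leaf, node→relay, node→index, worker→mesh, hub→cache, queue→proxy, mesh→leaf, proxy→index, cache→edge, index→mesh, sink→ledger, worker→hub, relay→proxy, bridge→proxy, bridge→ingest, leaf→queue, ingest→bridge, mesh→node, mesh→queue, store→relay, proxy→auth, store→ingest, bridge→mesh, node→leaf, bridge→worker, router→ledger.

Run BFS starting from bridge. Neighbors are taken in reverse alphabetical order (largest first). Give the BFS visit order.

Visit bridge; enqueue worker, proxy, mesh, ingest → queue [worker, proxy, mesh, ingest]
Visit worker; enqueue sink, router, queue, hub → queue [proxy, mesh, ingest, sink, router, queue, hub]
Visit proxy; enqueue leaf, index, auth → queue [mesh, ingest, sink, router, queue, hub, leaf, index, auth]
Visit mesh; enqueue node → queue [ingest, sink, router, queue, hub, leaf, index, auth, node]
Visit ingest → queue [sink, router, queue, hub, leaf, index, auth, node]
Visit sink; enqueue ledger → queue [router, queue, hub, leaf, index, auth, node, ledger]
Visit router → queue [queue, hub, leaf, index, auth, node, ledger]
Visit queue → queue [hub, leaf, index, auth, node, ledger]
Visit hub; enqueue cache → queue [leaf, index, auth, node, ledger, cache]
Visit leaf → queue [index, auth, node, ledger, cache]
Visit index → queue [auth, node, ledger, cache]
Visit auth → queue [node, ledger, cache]
Visit node; enqueue store, relay → queue [ledger, cache, store, relay]
Visit ledger → queue [cache, store, relay]
Visit cache; enqueue edge → queue [store, relay, edge]
Visit store → queue [relay, edge]
Visit relay → queue [edge]
Visit edge → queue []

bridge, worker, proxy, mesh, ingest, sink, router, queue, hub, leaf, index, auth, node, ledger, cache, store, relay, edge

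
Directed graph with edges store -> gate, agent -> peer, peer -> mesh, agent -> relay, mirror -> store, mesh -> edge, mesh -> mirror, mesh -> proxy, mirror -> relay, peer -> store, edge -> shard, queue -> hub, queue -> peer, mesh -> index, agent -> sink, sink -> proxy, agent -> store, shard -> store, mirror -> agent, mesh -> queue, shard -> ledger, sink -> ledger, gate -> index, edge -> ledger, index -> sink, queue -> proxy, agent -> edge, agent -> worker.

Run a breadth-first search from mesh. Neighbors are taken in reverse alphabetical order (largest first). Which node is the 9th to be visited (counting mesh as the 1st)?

store

Visit mesh; enqueue queue, proxy, mirror, index, edge → queue [queue, proxy, mirror, index, edge]
Visit queue; enqueue peer, hub → queue [proxy, mirror, index, edge, peer, hub]
Visit proxy → queue [mirror, index, edge, peer, hub]
Visit mirror; enqueue store, relay, agent → queue [index, edge, peer, hub, store, relay, agent]
Visit index; enqueue sink → queue [edge, peer, hub, store, relay, agent, sink]
Visit edge; enqueue shard, ledger → queue [peer, hub, store, relay, agent, sink, shard, ledger]
Visit peer → queue [hub, store, relay, agent, sink, shard, ledger]
Visit hub → queue [store, relay, agent, sink, shard, ledger]
Visit store; enqueue gate → queue [relay, agent, sink, shard, ledger, gate]
Visit relay → queue [agent, sink, shard, ledger, gate]
Visit agent; enqueue worker → queue [sink, shard, ledger, gate, worker]
Visit sink → queue [shard, ledger, gate, worker]
Visit shard → queue [ledger, gate, worker]
Visit ledger → queue [gate, worker]
Visit gate → queue [worker]
Visit worker → queue []

Visit order: mesh, queue, proxy, mirror, index, edge, peer, hub, store, relay, agent, sink, shard, ledger, gate, worker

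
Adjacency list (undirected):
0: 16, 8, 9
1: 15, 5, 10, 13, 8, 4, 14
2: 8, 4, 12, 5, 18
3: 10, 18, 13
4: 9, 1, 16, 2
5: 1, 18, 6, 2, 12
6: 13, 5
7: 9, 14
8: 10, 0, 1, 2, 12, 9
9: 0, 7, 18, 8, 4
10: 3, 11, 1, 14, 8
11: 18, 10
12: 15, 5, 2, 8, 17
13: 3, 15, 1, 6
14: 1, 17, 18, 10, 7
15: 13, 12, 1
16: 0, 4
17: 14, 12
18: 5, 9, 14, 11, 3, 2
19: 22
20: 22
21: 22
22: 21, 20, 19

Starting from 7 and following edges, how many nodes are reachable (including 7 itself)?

BFS from 7 visits: 7, 9, 14, 0, 4, 8, 18, 1, 10, 17, 16, 2, 12, 3, 5, 11, 13, 15, 6
Reachable nodes: 19 of 23 total.

19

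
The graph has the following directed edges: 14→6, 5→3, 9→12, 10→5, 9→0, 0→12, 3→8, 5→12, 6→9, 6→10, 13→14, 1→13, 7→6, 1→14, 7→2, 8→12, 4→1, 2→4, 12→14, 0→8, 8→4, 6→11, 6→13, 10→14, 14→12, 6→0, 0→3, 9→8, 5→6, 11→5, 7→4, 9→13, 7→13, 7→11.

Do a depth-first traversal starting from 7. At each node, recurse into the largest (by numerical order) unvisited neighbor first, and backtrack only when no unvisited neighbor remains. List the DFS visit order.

7 → 13 → 14 → 12 → 6 → 11 → 5 → 3 → 8 → 4 → 1 → 10 → 9 → 0 → 2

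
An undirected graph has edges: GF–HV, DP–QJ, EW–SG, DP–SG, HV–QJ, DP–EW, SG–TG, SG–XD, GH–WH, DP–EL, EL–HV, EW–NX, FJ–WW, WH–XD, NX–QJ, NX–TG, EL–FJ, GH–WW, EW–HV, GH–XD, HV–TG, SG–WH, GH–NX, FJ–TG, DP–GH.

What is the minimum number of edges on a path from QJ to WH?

3

Level 0: QJ
Level 1: DP, HV, NX
Level 2: EL, EW, GF, GH, SG, TG
Level 3: FJ, WH, WW, XD
WH first appears at level 3.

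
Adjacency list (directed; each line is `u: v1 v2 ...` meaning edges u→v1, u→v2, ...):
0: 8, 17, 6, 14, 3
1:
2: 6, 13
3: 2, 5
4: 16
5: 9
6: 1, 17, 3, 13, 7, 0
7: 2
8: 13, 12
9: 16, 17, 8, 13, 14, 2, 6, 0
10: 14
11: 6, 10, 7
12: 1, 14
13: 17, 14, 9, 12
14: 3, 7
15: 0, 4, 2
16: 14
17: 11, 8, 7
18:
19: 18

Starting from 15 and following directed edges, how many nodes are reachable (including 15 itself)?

BFS from 15 visits: 15, 0, 4, 2, 8, 17, 6, 14, 3, 16, 13, 12, 11, 7, 1, 5, 9, 10
Reachable nodes: 18 of 20 total.

18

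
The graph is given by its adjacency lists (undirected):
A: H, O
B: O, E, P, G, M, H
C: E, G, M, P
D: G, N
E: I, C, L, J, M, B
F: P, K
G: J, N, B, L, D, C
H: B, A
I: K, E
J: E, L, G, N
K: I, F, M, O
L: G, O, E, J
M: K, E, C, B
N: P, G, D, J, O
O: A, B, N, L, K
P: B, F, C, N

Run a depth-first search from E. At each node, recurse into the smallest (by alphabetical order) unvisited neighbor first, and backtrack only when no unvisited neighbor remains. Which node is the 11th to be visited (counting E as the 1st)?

J

Visit E
E → B
B → G
G → C
C → M
M → K
K → F
F → P
P → N
N → D
N → J
J → L
L → O
O → A
A → H
K → I

Visit order: E, B, G, C, M, K, F, P, N, D, J, L, O, A, H, I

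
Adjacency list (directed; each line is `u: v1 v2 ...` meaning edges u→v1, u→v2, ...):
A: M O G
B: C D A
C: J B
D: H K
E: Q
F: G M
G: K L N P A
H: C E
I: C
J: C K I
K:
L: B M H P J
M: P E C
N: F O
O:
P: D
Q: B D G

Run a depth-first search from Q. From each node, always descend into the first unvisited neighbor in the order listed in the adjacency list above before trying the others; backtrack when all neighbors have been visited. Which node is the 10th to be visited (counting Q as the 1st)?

Visit Q
Q → B
B → C
C → J
J → K
J → I
B → D
D → H
H → E
B → A
A → M
M → P
A → O
A → G
G → L
G → N
N → F

Visit order: Q, B, C, J, K, I, D, H, E, A, M, P, O, G, L, N, F

A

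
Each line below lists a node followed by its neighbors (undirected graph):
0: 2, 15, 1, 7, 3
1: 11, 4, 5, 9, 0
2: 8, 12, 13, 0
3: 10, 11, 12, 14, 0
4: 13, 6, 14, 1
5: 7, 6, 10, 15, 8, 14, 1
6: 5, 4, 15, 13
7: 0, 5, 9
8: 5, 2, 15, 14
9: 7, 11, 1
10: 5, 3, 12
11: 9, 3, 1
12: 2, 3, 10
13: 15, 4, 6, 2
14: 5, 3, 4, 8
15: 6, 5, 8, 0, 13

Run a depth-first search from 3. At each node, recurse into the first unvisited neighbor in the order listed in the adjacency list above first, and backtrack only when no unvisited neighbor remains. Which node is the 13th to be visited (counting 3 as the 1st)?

Visit 3
3 → 10
10 → 5
5 → 7
7 → 0
0 → 2
2 → 8
8 → 15
15 → 6
6 → 4
4 → 13
4 → 14
4 → 1
1 → 11
11 → 9
2 → 12

Visit order: 3, 10, 5, 7, 0, 2, 8, 15, 6, 4, 13, 14, 1, 11, 9, 12

1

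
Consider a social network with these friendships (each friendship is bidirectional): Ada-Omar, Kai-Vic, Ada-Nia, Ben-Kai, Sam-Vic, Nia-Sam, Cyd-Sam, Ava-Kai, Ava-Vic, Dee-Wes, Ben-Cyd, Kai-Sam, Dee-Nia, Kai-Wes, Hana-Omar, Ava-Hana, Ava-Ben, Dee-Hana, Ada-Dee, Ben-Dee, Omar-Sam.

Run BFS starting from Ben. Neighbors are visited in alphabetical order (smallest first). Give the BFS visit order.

Ben → Ava → Cyd → Dee → Kai → Hana → Vic → Sam → Ada → Nia → Wes → Omar

Visit Ben; enqueue Ava, Cyd, Dee, Kai → queue [Ava, Cyd, Dee, Kai]
Visit Ava; enqueue Hana, Vic → queue [Cyd, Dee, Kai, Hana, Vic]
Visit Cyd; enqueue Sam → queue [Dee, Kai, Hana, Vic, Sam]
Visit Dee; enqueue Ada, Nia, Wes → queue [Kai, Hana, Vic, Sam, Ada, Nia, Wes]
Visit Kai → queue [Hana, Vic, Sam, Ada, Nia, Wes]
Visit Hana; enqueue Omar → queue [Vic, Sam, Ada, Nia, Wes, Omar]
Visit Vic → queue [Sam, Ada, Nia, Wes, Omar]
Visit Sam → queue [Ada, Nia, Wes, Omar]
Visit Ada → queue [Nia, Wes, Omar]
Visit Nia → queue [Wes, Omar]
Visit Wes → queue [Omar]
Visit Omar → queue []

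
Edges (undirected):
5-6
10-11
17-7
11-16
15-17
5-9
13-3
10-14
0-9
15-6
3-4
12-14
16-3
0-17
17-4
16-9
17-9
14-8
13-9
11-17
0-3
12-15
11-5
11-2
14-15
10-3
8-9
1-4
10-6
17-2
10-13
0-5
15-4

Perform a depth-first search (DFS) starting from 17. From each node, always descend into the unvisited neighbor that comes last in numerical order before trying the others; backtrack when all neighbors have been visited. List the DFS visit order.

17, 15, 14, 12, 10, 13, 9, 16, 11, 5, 6, 0, 3, 4, 1, 2, 8, 7

Visit 17
17 → 15
15 → 14
14 → 12
14 → 10
10 → 13
13 → 9
9 → 16
16 → 11
11 → 5
5 → 6
5 → 0
0 → 3
3 → 4
4 → 1
11 → 2
9 → 8
17 → 7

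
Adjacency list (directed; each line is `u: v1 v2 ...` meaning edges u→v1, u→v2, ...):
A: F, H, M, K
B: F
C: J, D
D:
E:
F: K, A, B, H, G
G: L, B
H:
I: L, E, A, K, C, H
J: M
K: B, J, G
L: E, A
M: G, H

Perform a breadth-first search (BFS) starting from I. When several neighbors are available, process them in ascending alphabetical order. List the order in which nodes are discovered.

I → A → C → E → H → K → L → F → M → D → J → B → G

Visit I; enqueue A, C, E, H, K, L → queue [A, C, E, H, K, L]
Visit A; enqueue F, M → queue [C, E, H, K, L, F, M]
Visit C; enqueue D, J → queue [E, H, K, L, F, M, D, J]
Visit E → queue [H, K, L, F, M, D, J]
Visit H → queue [K, L, F, M, D, J]
Visit K; enqueue B, G → queue [L, F, M, D, J, B, G]
Visit L → queue [F, M, D, J, B, G]
Visit F → queue [M, D, J, B, G]
Visit M → queue [D, J, B, G]
Visit D → queue [J, B, G]
Visit J → queue [B, G]
Visit B → queue [G]
Visit G → queue []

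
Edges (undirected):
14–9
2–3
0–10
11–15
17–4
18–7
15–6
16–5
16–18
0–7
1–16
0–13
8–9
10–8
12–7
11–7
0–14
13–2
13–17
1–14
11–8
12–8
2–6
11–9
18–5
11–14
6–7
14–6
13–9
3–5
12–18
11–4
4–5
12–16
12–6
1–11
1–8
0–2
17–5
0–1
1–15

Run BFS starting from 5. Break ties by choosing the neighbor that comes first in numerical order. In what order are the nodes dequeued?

Visit 5; enqueue 3, 4, 16, 17, 18 → queue [3, 4, 16, 17, 18]
Visit 3; enqueue 2 → queue [4, 16, 17, 18, 2]
Visit 4; enqueue 11 → queue [16, 17, 18, 2, 11]
Visit 16; enqueue 1, 12 → queue [17, 18, 2, 11, 1, 12]
Visit 17; enqueue 13 → queue [18, 2, 11, 1, 12, 13]
Visit 18; enqueue 7 → queue [2, 11, 1, 12, 13, 7]
Visit 2; enqueue 0, 6 → queue [11, 1, 12, 13, 7, 0, 6]
Visit 11; enqueue 8, 9, 14, 15 → queue [1, 12, 13, 7, 0, 6, 8, 9, 14, 15]
Visit 1 → queue [12, 13, 7, 0, 6, 8, 9, 14, 15]
Visit 12 → queue [13, 7, 0, 6, 8, 9, 14, 15]
Visit 13 → queue [7, 0, 6, 8, 9, 14, 15]
Visit 7 → queue [0, 6, 8, 9, 14, 15]
Visit 0; enqueue 10 → queue [6, 8, 9, 14, 15, 10]
Visit 6 → queue [8, 9, 14, 15, 10]
Visit 8 → queue [9, 14, 15, 10]
Visit 9 → queue [14, 15, 10]
Visit 14 → queue [15, 10]
Visit 15 → queue [10]
Visit 10 → queue []

5, 3, 4, 16, 17, 18, 2, 11, 1, 12, 13, 7, 0, 6, 8, 9, 14, 15, 10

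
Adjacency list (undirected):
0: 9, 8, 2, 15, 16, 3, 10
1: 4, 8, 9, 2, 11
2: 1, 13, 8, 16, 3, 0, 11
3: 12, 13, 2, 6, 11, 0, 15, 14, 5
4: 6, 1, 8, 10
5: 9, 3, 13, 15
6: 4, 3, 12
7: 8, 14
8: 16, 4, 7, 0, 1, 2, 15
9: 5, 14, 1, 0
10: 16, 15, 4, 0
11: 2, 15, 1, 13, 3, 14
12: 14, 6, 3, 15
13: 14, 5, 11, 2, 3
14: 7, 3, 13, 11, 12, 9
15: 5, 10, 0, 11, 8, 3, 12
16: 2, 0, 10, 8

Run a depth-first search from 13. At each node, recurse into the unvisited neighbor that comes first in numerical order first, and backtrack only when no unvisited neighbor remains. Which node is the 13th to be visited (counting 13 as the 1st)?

8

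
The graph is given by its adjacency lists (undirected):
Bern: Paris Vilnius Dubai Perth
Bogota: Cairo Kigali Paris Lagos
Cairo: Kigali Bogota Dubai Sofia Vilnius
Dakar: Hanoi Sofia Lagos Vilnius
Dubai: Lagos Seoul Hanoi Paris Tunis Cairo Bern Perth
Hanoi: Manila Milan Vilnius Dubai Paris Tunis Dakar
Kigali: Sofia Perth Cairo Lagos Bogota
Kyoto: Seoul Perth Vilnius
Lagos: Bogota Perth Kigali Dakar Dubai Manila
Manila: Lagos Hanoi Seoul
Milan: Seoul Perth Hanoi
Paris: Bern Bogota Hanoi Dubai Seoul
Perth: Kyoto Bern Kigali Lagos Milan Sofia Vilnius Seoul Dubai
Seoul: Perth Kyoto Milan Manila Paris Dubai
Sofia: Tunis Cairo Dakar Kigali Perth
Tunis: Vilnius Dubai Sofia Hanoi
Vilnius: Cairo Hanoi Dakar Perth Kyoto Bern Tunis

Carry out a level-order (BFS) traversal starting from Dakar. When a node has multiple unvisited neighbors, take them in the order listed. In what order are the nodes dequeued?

Visit Dakar; enqueue Hanoi, Sofia, Lagos, Vilnius → queue [Hanoi, Sofia, Lagos, Vilnius]
Visit Hanoi; enqueue Manila, Milan, Dubai, Paris, Tunis → queue [Sofia, Lagos, Vilnius, Manila, Milan, Dubai, Paris, Tunis]
Visit Sofia; enqueue Cairo, Kigali, Perth → queue [Lagos, Vilnius, Manila, Milan, Dubai, Paris, Tunis, Cairo, Kigali, Perth]
Visit Lagos; enqueue Bogota → queue [Vilnius, Manila, Milan, Dubai, Paris, Tunis, Cairo, Kigali, Perth, Bogota]
Visit Vilnius; enqueue Kyoto, Bern → queue [Manila, Milan, Dubai, Paris, Tunis, Cairo, Kigali, Perth, Bogota, Kyoto, Bern]
Visit Manila; enqueue Seoul → queue [Milan, Dubai, Paris, Tunis, Cairo, Kigali, Perth, Bogota, Kyoto, Bern, Seoul]
Visit Milan → queue [Dubai, Paris, Tunis, Cairo, Kigali, Perth, Bogota, Kyoto, Bern, Seoul]
Visit Dubai → queue [Paris, Tunis, Cairo, Kigali, Perth, Bogota, Kyoto, Bern, Seoul]
Visit Paris → queue [Tunis, Cairo, Kigali, Perth, Bogota, Kyoto, Bern, Seoul]
Visit Tunis → queue [Cairo, Kigali, Perth, Bogota, Kyoto, Bern, Seoul]
Visit Cairo → queue [Kigali, Perth, Bogota, Kyoto, Bern, Seoul]
Visit Kigali → queue [Perth, Bogota, Kyoto, Bern, Seoul]
Visit Perth → queue [Bogota, Kyoto, Bern, Seoul]
Visit Bogota → queue [Kyoto, Bern, Seoul]
Visit Kyoto → queue [Bern, Seoul]
Visit Bern → queue [Seoul]
Visit Seoul → queue []

Dakar, Hanoi, Sofia, Lagos, Vilnius, Manila, Milan, Dubai, Paris, Tunis, Cairo, Kigali, Perth, Bogota, Kyoto, Bern, Seoul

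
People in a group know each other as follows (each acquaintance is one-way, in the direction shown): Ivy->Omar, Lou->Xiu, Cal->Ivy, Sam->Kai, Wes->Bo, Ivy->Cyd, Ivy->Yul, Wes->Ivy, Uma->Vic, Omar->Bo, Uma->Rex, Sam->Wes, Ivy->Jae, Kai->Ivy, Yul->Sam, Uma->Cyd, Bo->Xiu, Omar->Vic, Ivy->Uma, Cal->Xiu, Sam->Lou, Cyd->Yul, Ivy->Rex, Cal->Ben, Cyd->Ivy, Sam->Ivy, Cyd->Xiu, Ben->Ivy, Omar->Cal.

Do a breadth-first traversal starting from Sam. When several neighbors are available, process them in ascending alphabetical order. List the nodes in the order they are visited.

Visit Sam; enqueue Ivy, Kai, Lou, Wes → queue [Ivy, Kai, Lou, Wes]
Visit Ivy; enqueue Cyd, Jae, Omar, Rex, Uma, Yul → queue [Kai, Lou, Wes, Cyd, Jae, Omar, Rex, Uma, Yul]
Visit Kai → queue [Lou, Wes, Cyd, Jae, Omar, Rex, Uma, Yul]
Visit Lou; enqueue Xiu → queue [Wes, Cyd, Jae, Omar, Rex, Uma, Yul, Xiu]
Visit Wes; enqueue Bo → queue [Cyd, Jae, Omar, Rex, Uma, Yul, Xiu, Bo]
Visit Cyd → queue [Jae, Omar, Rex, Uma, Yul, Xiu, Bo]
Visit Jae → queue [Omar, Rex, Uma, Yul, Xiu, Bo]
Visit Omar; enqueue Cal, Vic → queue [Rex, Uma, Yul, Xiu, Bo, Cal, Vic]
Visit Rex → queue [Uma, Yul, Xiu, Bo, Cal, Vic]
Visit Uma → queue [Yul, Xiu, Bo, Cal, Vic]
Visit Yul → queue [Xiu, Bo, Cal, Vic]
Visit Xiu → queue [Bo, Cal, Vic]
Visit Bo → queue [Cal, Vic]
Visit Cal; enqueue Ben → queue [Vic, Ben]
Visit Vic → queue [Ben]
Visit Ben → queue []

Sam -> Ivy -> Kai -> Lou -> Wes -> Cyd -> Jae -> Omar -> Rex -> Uma -> Yul -> Xiu -> Bo -> Cal -> Vic -> Ben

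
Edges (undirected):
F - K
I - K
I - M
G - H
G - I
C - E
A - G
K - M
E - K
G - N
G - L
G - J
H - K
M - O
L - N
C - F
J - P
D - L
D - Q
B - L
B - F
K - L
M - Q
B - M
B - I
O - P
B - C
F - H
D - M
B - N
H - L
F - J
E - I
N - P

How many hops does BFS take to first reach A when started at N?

2

Level 0: N
Level 1: B, G, L, P
Level 2: A, C, D, F, H, I, J, K, M, O
Level 3: E, Q
A first appears at level 2.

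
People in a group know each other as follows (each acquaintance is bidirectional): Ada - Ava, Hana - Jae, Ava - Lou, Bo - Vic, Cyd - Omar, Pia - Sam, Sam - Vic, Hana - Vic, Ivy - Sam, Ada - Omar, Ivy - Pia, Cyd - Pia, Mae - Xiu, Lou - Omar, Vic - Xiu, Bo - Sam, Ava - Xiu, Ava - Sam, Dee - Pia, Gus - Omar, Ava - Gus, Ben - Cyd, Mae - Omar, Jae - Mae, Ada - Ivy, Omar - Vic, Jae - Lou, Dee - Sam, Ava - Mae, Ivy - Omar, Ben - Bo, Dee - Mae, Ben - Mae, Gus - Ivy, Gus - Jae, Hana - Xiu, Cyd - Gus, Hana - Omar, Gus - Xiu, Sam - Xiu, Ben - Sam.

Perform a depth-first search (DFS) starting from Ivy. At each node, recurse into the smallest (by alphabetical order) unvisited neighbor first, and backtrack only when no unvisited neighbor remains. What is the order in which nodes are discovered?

Ivy Ada Ava Gus Cyd Ben Bo Sam Dee Mae Jae Hana Omar Lou Vic Xiu Pia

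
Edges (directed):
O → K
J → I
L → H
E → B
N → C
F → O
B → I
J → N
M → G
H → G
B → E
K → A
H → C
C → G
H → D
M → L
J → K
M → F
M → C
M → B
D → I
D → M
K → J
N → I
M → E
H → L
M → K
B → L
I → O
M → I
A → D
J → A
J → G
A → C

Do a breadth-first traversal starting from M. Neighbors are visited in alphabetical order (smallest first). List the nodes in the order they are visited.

Visit M; enqueue B, C, E, F, G, I, K, L → queue [B, C, E, F, G, I, K, L]
Visit B → queue [C, E, F, G, I, K, L]
Visit C → queue [E, F, G, I, K, L]
Visit E → queue [F, G, I, K, L]
Visit F; enqueue O → queue [G, I, K, L, O]
Visit G → queue [I, K, L, O]
Visit I → queue [K, L, O]
Visit K; enqueue A, J → queue [L, O, A, J]
Visit L; enqueue H → queue [O, A, J, H]
Visit O → queue [A, J, H]
Visit A; enqueue D → queue [J, H, D]
Visit J; enqueue N → queue [H, D, N]
Visit H → queue [D, N]
Visit D → queue [N]
Visit N → queue []

M, B, C, E, F, G, I, K, L, O, A, J, H, D, N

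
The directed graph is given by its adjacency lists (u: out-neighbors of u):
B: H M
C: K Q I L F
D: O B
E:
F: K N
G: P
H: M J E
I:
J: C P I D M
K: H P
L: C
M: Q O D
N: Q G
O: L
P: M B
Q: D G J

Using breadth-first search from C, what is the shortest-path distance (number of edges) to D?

Level 0: C
Level 1: F, I, K, L, Q
Level 2: D, G, H, J, N, P
Level 3: B, E, M, O
D first appears at level 2.

2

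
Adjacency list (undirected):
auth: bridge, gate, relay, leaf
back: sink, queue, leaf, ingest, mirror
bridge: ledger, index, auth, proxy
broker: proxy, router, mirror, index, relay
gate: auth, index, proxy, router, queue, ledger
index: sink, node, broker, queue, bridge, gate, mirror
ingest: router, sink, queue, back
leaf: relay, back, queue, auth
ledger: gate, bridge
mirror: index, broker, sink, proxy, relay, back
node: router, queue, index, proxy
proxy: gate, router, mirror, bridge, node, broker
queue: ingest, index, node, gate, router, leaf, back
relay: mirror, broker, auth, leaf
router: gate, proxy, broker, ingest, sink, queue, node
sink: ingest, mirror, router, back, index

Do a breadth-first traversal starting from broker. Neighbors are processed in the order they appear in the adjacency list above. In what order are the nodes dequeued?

Visit broker; enqueue proxy, router, mirror, index, relay → queue [proxy, router, mirror, index, relay]
Visit proxy; enqueue gate, bridge, node → queue [router, mirror, index, relay, gate, bridge, node]
Visit router; enqueue ingest, sink, queue → queue [mirror, index, relay, gate, bridge, node, ingest, sink, queue]
Visit mirror; enqueue back → queue [index, relay, gate, bridge, node, ingest, sink, queue, back]
Visit index → queue [relay, gate, bridge, node, ingest, sink, queue, back]
Visit relay; enqueue auth, leaf → queue [gate, bridge, node, ingest, sink, queue, back, auth, leaf]
Visit gate; enqueue ledger → queue [bridge, node, ingest, sink, queue, back, auth, leaf, ledger]
Visit bridge → queue [node, ingest, sink, queue, back, auth, leaf, ledger]
Visit node → queue [ingest, sink, queue, back, auth, leaf, ledger]
Visit ingest → queue [sink, queue, back, auth, leaf, ledger]
Visit sink → queue [queue, back, auth, leaf, ledger]
Visit queue → queue [back, auth, leaf, ledger]
Visit back → queue [auth, leaf, ledger]
Visit auth → queue [leaf, ledger]
Visit leaf → queue [ledger]
Visit ledger → queue []

broker proxy router mirror index relay gate bridge node ingest sink queue back auth leaf ledger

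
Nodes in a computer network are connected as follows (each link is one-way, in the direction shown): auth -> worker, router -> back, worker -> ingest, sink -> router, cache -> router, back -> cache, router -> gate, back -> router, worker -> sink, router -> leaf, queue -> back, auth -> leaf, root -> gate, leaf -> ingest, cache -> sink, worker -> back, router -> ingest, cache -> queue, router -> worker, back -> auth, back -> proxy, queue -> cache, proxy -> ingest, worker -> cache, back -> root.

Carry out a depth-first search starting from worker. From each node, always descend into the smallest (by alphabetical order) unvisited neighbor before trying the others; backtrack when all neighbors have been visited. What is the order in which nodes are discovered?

worker -> back -> auth -> leaf -> ingest -> cache -> queue -> router -> gate -> sink -> proxy -> root

Visit worker
worker → back
back → auth
auth → leaf
leaf → ingest
back → cache
cache → queue
cache → router
router → gate
cache → sink
back → proxy
back → root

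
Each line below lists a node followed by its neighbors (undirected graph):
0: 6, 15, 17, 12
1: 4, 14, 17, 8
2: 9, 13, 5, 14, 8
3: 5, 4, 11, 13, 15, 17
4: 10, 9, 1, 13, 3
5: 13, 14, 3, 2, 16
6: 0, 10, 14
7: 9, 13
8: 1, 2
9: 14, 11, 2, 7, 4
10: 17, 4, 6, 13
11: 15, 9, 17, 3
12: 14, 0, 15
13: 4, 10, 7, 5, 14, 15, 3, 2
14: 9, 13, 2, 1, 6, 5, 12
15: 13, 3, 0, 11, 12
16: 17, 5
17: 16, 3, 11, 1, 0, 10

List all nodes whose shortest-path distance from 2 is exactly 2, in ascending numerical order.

1, 3, 4, 6, 7, 10, 11, 12, 15, 16

Level 0: 2
Level 1: 5, 8, 9, 13, 14
Level 2: 1, 3, 4, 6, 7, 10, 11, 12, 15, 16
Level 3: 0, 17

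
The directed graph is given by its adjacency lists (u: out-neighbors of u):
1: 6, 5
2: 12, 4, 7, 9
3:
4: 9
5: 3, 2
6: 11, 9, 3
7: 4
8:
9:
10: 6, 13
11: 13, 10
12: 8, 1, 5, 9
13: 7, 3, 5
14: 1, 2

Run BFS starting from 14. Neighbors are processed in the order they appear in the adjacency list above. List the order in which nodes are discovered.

14 1 2 6 5 12 4 7 9 11 3 8 13 10

Visit 14; enqueue 1, 2 → queue [1, 2]
Visit 1; enqueue 6, 5 → queue [2, 6, 5]
Visit 2; enqueue 12, 4, 7, 9 → queue [6, 5, 12, 4, 7, 9]
Visit 6; enqueue 11, 3 → queue [5, 12, 4, 7, 9, 11, 3]
Visit 5 → queue [12, 4, 7, 9, 11, 3]
Visit 12; enqueue 8 → queue [4, 7, 9, 11, 3, 8]
Visit 4 → queue [7, 9, 11, 3, 8]
Visit 7 → queue [9, 11, 3, 8]
Visit 9 → queue [11, 3, 8]
Visit 11; enqueue 13, 10 → queue [3, 8, 13, 10]
Visit 3 → queue [8, 13, 10]
Visit 8 → queue [13, 10]
Visit 13 → queue [10]
Visit 10 → queue []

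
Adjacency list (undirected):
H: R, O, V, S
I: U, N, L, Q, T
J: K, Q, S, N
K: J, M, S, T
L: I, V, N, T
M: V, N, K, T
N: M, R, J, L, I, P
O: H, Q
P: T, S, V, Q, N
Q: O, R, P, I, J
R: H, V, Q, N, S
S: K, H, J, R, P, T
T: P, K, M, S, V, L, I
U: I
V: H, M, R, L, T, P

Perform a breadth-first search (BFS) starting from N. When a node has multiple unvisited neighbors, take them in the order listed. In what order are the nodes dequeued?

N, M, R, J, L, I, P, V, K, T, H, Q, S, U, O

Visit N; enqueue M, R, J, L, I, P → queue [M, R, J, L, I, P]
Visit M; enqueue V, K, T → queue [R, J, L, I, P, V, K, T]
Visit R; enqueue H, Q, S → queue [J, L, I, P, V, K, T, H, Q, S]
Visit J → queue [L, I, P, V, K, T, H, Q, S]
Visit L → queue [I, P, V, K, T, H, Q, S]
Visit I; enqueue U → queue [P, V, K, T, H, Q, S, U]
Visit P → queue [V, K, T, H, Q, S, U]
Visit V → queue [K, T, H, Q, S, U]
Visit K → queue [T, H, Q, S, U]
Visit T → queue [H, Q, S, U]
Visit H; enqueue O → queue [Q, S, U, O]
Visit Q → queue [S, U, O]
Visit S → queue [U, O]
Visit U → queue [O]
Visit O → queue []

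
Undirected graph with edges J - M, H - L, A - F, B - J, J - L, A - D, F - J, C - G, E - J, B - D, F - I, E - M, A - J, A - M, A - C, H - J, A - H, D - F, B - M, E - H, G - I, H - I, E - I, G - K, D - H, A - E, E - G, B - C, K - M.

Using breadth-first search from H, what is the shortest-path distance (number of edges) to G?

2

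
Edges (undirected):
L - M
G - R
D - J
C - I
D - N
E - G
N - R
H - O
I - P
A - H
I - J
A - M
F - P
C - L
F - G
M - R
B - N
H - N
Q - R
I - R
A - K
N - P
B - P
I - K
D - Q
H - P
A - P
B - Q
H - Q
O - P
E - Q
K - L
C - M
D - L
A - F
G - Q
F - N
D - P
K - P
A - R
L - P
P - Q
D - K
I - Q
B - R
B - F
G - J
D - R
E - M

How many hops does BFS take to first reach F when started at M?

2

Level 0: M
Level 1: A, C, E, L, R
Level 2: B, D, F, G, H, I, K, N, P, Q
Level 3: J, O
F first appears at level 2.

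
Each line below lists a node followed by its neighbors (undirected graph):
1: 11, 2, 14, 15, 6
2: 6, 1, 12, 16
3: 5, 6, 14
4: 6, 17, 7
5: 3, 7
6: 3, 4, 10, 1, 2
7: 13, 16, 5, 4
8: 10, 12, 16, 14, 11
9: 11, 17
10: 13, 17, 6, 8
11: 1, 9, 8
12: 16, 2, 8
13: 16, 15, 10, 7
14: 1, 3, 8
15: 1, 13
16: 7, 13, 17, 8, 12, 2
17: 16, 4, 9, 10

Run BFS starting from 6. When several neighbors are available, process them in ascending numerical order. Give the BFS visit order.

6 → 1 → 2 → 3 → 4 → 10 → 11 → 14 → 15 → 12 → 16 → 5 → 7 → 17 → 8 → 13 → 9

Visit 6; enqueue 1, 2, 3, 4, 10 → queue [1, 2, 3, 4, 10]
Visit 1; enqueue 11, 14, 15 → queue [2, 3, 4, 10, 11, 14, 15]
Visit 2; enqueue 12, 16 → queue [3, 4, 10, 11, 14, 15, 12, 16]
Visit 3; enqueue 5 → queue [4, 10, 11, 14, 15, 12, 16, 5]
Visit 4; enqueue 7, 17 → queue [10, 11, 14, 15, 12, 16, 5, 7, 17]
Visit 10; enqueue 8, 13 → queue [11, 14, 15, 12, 16, 5, 7, 17, 8, 13]
Visit 11; enqueue 9 → queue [14, 15, 12, 16, 5, 7, 17, 8, 13, 9]
Visit 14 → queue [15, 12, 16, 5, 7, 17, 8, 13, 9]
Visit 15 → queue [12, 16, 5, 7, 17, 8, 13, 9]
Visit 12 → queue [16, 5, 7, 17, 8, 13, 9]
Visit 16 → queue [5, 7, 17, 8, 13, 9]
Visit 5 → queue [7, 17, 8, 13, 9]
Visit 7 → queue [17, 8, 13, 9]
Visit 17 → queue [8, 13, 9]
Visit 8 → queue [13, 9]
Visit 13 → queue [9]
Visit 9 → queue []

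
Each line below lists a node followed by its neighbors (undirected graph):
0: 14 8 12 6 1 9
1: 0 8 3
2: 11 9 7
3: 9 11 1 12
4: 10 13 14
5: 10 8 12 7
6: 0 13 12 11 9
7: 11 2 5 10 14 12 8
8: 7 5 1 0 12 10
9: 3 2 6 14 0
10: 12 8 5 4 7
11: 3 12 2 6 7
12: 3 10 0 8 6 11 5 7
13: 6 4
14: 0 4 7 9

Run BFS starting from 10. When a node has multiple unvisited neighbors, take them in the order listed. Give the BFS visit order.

Visit 10; enqueue 12, 8, 5, 4, 7 → queue [12, 8, 5, 4, 7]
Visit 12; enqueue 3, 0, 6, 11 → queue [8, 5, 4, 7, 3, 0, 6, 11]
Visit 8; enqueue 1 → queue [5, 4, 7, 3, 0, 6, 11, 1]
Visit 5 → queue [4, 7, 3, 0, 6, 11, 1]
Visit 4; enqueue 13, 14 → queue [7, 3, 0, 6, 11, 1, 13, 14]
Visit 7; enqueue 2 → queue [3, 0, 6, 11, 1, 13, 14, 2]
Visit 3; enqueue 9 → queue [0, 6, 11, 1, 13, 14, 2, 9]
Visit 0 → queue [6, 11, 1, 13, 14, 2, 9]
Visit 6 → queue [11, 1, 13, 14, 2, 9]
Visit 11 → queue [1, 13, 14, 2, 9]
Visit 1 → queue [13, 14, 2, 9]
Visit 13 → queue [14, 2, 9]
Visit 14 → queue [2, 9]
Visit 2 → queue [9]
Visit 9 → queue []

10 → 12 → 8 → 5 → 4 → 7 → 3 → 0 → 6 → 11 → 1 → 13 → 14 → 2 → 9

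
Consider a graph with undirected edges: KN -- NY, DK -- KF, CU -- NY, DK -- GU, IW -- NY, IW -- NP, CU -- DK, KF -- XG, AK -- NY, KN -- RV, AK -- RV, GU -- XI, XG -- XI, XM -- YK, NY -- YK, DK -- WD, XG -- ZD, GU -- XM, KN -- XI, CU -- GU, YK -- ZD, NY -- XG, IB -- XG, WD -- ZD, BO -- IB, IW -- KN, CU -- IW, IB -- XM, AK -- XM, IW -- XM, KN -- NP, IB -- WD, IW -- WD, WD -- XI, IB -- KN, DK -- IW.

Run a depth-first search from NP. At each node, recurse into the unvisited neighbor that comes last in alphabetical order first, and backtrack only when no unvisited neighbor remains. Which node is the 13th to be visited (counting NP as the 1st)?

KF

Visit NP
NP → KN
KN → XI
XI → XG
XG → ZD
ZD → YK
YK → XM
XM → IW
IW → WD
WD → IB
IB → BO
WD → DK
DK → KF
DK → GU
GU → CU
CU → NY
NY → AK
AK → RV

Visit order: NP, KN, XI, XG, ZD, YK, XM, IW, WD, IB, BO, DK, KF, GU, CU, NY, AK, RV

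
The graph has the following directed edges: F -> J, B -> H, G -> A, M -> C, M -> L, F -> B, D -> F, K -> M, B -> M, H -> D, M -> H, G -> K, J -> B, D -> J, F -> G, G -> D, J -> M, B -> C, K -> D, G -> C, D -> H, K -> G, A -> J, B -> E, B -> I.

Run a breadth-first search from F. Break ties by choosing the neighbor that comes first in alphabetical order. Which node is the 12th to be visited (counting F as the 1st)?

K

Visit F; enqueue B, G, J → queue [B, G, J]
Visit B; enqueue C, E, H, I, M → queue [G, J, C, E, H, I, M]
Visit G; enqueue A, D, K → queue [J, C, E, H, I, M, A, D, K]
Visit J → queue [C, E, H, I, M, A, D, K]
Visit C → queue [E, H, I, M, A, D, K]
Visit E → queue [H, I, M, A, D, K]
Visit H → queue [I, M, A, D, K]
Visit I → queue [M, A, D, K]
Visit M; enqueue L → queue [A, D, K, L]
Visit A → queue [D, K, L]
Visit D → queue [K, L]
Visit K → queue [L]
Visit L → queue []

Visit order: F, B, G, J, C, E, H, I, M, A, D, K, L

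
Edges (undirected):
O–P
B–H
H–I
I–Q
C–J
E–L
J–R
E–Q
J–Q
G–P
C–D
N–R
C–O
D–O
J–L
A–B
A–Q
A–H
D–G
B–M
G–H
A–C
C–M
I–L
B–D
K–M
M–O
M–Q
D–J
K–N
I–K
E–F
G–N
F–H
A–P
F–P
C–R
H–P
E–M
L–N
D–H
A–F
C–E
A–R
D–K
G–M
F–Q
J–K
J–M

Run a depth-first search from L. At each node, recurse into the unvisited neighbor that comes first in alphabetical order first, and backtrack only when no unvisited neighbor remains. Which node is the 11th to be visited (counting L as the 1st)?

Visit L
L → E
E → C
C → A
A → B
B → D
D → G
G → H
H → F
F → P
P → O
O → M
M → J
J → K
K → I
I → Q
K → N
N → R

Visit order: L, E, C, A, B, D, G, H, F, P, O, M, J, K, I, Q, N, R

O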